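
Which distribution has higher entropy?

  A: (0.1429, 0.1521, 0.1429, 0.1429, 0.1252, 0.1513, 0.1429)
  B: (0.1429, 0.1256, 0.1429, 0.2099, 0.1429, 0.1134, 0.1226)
A

Both distributions are close to uniform, making this a harder comparison.

H(A) = 2.8049 bits
H(B) = 2.7790 bits

The distribution closer to uniform has higher entropy.
Answer: A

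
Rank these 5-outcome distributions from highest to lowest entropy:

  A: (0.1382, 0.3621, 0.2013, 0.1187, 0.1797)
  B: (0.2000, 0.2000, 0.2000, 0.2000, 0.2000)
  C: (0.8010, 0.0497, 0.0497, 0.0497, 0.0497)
B > A > C

Key insight: Entropy is maximized by uniform distributions and minimized by concentrated distributions.

- Uniform distributions have maximum entropy log₂(5) = 2.3219 bits
- The more "peaked" or concentrated a distribution, the lower its entropy

Entropies:
  H(A) = 2.2007 bits
  H(B) = 2.3219 bits
  H(C) = 1.1179 bits

Ranking: B > A > C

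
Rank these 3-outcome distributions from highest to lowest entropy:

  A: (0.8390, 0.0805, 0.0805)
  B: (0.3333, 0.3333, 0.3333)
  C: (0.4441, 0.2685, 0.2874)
B > C > A

Key insight: Entropy is maximized by uniform distributions and minimized by concentrated distributions.

- Uniform distributions have maximum entropy log₂(3) = 1.5850 bits
- The more "peaked" or concentrated a distribution, the lower its entropy

Entropies:
  H(A) = 0.7977 bits
  H(B) = 1.5850 bits
  H(C) = 1.5464 bits

Ranking: B > C > A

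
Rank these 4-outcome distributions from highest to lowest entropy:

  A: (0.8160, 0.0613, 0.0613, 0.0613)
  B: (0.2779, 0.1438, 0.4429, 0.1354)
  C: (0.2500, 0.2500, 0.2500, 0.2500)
C > B > A

Key insight: Entropy is maximized by uniform distributions and minimized by concentrated distributions.

- Uniform distributions have maximum entropy log₂(4) = 2.0000 bits
- The more "peaked" or concentrated a distribution, the lower its entropy

Entropies:
  H(A) = 0.9804 bits
  H(B) = 1.8267 bits
  H(C) = 2.0000 bits

Ranking: C > B > A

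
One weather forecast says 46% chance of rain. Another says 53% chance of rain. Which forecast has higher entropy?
53% forecast

Treat each forecast as a Bernoulli distribution. Binary entropy is maximized at p=0.5 and falls off symmetrically toward 0 or 1. The 53% forecast is closer to 50%, so it is more uncertain. H(46%) ≈ 0.995 bits, H(53%) ≈ 0.997 bits.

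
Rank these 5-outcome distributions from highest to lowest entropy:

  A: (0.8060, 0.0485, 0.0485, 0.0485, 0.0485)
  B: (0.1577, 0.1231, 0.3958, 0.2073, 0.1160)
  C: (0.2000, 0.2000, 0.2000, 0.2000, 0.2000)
C > B > A

Key insight: Entropy is maximized by uniform distributions and minimized by concentrated distributions.

- Uniform distributions have maximum entropy log₂(5) = 2.3219 bits
- The more "peaked" or concentrated a distribution, the lower its entropy

Entropies:
  H(A) = 1.0978 bits
  H(B) = 2.1527 bits
  H(C) = 2.3219 bits

Ranking: C > B > A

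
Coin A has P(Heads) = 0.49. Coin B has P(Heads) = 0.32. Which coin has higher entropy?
A

For binary distributions, entropy is maximized at p=0.5 and decreases as p moves toward 0 or 1.

H(A) = H(0.49) = 0.9997 bits
H(B) = H(0.32) = 0.9044 bits

Distribution A (p=0.49) is closer to uniform (p=0.5), so it has higher entropy.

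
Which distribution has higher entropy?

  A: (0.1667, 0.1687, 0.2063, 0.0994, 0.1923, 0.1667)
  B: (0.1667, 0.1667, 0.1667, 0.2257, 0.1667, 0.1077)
B

Both distributions are close to uniform, making this a harder comparison.

H(A) = 2.5530 bits
H(B) = 2.5542 bits

The distribution closer to uniform has higher entropy.
Answer: B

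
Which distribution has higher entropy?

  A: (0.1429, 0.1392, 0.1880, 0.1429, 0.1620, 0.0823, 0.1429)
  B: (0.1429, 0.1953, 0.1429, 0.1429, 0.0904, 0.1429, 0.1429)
B

Both distributions are close to uniform, making this a harder comparison.

H(A) = 2.7743 bits
H(B) = 2.7790 bits

The distribution closer to uniform has higher entropy.
Answer: B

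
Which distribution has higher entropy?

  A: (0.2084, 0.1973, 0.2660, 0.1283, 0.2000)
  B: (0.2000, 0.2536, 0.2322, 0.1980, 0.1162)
A

Both distributions are close to uniform, making this a harder comparison.

H(A) = 2.2862 bits
H(B) = 2.2790 bits

The distribution closer to uniform has higher entropy.
Answer: A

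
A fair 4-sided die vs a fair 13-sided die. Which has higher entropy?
13-sided die

Both are uniform distributions; for uniform over n outcomes, H = log₂(n). H(4-sided) = log₂(4) = 2.000 bits and H(13-sided) = log₂(13) = 3.700 bits. More outcomes in a uniform distribution means higher entropy.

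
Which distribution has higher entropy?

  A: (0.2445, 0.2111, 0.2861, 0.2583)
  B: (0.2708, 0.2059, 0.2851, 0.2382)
A

Both distributions are close to uniform, making this a harder comparison.

H(A) = 1.9915 bits
H(B) = 1.9890 bits

The distribution closer to uniform has higher entropy.
Answer: A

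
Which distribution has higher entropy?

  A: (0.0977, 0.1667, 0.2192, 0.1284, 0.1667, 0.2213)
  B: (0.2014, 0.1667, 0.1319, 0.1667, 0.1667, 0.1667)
B

Both distributions are close to uniform, making this a harder comparison.

H(A) = 2.5313 bits
H(B) = 2.5744 bits

The distribution closer to uniform has higher entropy.
Answer: B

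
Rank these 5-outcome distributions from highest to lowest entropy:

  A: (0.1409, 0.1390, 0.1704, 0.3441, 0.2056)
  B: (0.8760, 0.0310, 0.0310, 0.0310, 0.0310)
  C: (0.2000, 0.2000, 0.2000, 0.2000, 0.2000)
C > A > B

Key insight: Entropy is maximized by uniform distributions and minimized by concentrated distributions.

- Uniform distributions have maximum entropy log₂(5) = 2.3219 bits
- The more "peaked" or concentrated a distribution, the lower its entropy

Entropies:
  H(A) = 2.2280 bits
  H(B) = 0.7888 bits
  H(C) = 2.3219 bits

Ranking: C > A > B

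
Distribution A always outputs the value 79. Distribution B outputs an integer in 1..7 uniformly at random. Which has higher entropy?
B

A is deterministic, so H(A) = 0. B is uniform over 7 outcomes, so H(B) = log₂(7) = 2.807 bits. Any distribution with genuine randomness has higher entropy than a deterministic one.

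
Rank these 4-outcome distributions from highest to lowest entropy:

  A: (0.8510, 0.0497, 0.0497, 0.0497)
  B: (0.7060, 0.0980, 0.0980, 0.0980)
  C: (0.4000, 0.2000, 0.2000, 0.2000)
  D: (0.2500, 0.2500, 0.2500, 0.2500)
D > C > B > A

Key insight: Entropy is maximized by uniform distributions and minimized by concentrated distributions.

Entropies:
  H(A) = 0.8435 bits
  H(B) = 1.3398 bits
  H(C) = 1.9219 bits
  H(D) = 2.0000 bits

Ranking: D > C > B > A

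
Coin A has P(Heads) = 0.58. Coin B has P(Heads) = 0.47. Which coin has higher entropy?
B

For binary distributions, entropy is maximized at p=0.5 and decreases as p moves toward 0 or 1.

H(A) = H(0.58) = 0.9815 bits
H(B) = H(0.47) = 0.9974 bits

Distribution B (p=0.47) is closer to uniform (p=0.5), so it has higher entropy.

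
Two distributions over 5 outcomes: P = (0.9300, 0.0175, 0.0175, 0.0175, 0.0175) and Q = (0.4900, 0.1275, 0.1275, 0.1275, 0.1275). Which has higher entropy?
Q

P is highly concentrated on one outcome (93%), making it nearly deterministic. Q spreads its mass more evenly (max 49%). The more spread-out distribution has higher entropy: H(P) ≈ 0.506 bits, H(Q) ≈ 2.020 bits.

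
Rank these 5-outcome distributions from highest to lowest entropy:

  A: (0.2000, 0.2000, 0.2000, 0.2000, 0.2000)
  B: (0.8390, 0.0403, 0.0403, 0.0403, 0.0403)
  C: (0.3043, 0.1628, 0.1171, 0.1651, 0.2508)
A > C > B

Key insight: Entropy is maximized by uniform distributions and minimized by concentrated distributions.

- Uniform distributions have maximum entropy log₂(5) = 2.3219 bits
- The more "peaked" or concentrated a distribution, the lower its entropy

Entropies:
  H(A) = 2.3219 bits
  H(B) = 0.9587 bits
  H(C) = 2.2404 bits

Ranking: A > C > B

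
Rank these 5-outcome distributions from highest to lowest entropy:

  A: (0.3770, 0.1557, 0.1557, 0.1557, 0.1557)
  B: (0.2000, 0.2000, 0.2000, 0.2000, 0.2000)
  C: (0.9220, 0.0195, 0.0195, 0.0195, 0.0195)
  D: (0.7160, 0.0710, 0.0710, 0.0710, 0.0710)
B > A > D > C

Key insight: Entropy is maximized by uniform distributions and minimized by concentrated distributions.

Entropies:
  H(A) = 2.2019 bits
  H(B) = 2.3219 bits
  H(C) = 0.5511 bits
  H(D) = 1.4288 bits

Ranking: B > A > D > C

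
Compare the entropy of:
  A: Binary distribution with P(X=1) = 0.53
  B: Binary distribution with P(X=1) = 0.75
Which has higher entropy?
A

For binary distributions, entropy is maximized at p=0.5 and decreases as p moves toward 0 or 1.

H(A) = H(0.53) = 0.9974 bits
H(B) = H(0.75) = 0.8113 bits

Distribution A (p=0.53) is closer to uniform (p=0.5), so it has higher entropy.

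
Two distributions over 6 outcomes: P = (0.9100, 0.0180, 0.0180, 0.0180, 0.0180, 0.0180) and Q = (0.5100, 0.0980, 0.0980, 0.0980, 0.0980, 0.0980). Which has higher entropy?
Q

P is highly concentrated on one outcome (91%), making it nearly deterministic. Q spreads its mass more evenly (max 51%). The more spread-out distribution has higher entropy: H(P) ≈ 0.645 bits, H(Q) ≈ 2.137 bits.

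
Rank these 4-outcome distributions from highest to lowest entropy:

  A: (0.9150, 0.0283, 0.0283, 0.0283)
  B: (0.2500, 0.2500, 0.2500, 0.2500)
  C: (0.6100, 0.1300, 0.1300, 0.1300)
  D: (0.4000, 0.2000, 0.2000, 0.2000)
B > D > C > A

Key insight: Entropy is maximized by uniform distributions and minimized by concentrated distributions.

Entropies:
  H(A) = 0.5543 bits
  H(B) = 2.0000 bits
  H(C) = 1.5829 bits
  H(D) = 1.9219 bits

Ranking: B > D > C > A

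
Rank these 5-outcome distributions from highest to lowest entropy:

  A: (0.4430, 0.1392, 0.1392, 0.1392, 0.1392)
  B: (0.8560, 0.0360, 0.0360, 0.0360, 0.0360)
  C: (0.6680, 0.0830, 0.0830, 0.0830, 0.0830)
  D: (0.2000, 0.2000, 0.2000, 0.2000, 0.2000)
D > A > C > B

Key insight: Entropy is maximized by uniform distributions and minimized by concentrated distributions.

Entropies:
  H(A) = 2.1046 bits
  H(B) = 0.8826 bits
  H(C) = 1.5810 bits
  H(D) = 2.3219 bits

Ranking: D > A > C > B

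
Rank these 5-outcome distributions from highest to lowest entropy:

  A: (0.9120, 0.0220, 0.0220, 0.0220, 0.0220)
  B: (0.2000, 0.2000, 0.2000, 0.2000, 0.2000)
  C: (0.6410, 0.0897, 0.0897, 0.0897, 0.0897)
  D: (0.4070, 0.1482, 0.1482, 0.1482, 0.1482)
B > D > C > A

Key insight: Entropy is maximized by uniform distributions and minimized by concentrated distributions.

Entropies:
  H(A) = 0.6058 bits
  H(B) = 2.3219 bits
  H(C) = 1.6598 bits
  H(D) = 2.1609 bits

Ranking: B > D > C > A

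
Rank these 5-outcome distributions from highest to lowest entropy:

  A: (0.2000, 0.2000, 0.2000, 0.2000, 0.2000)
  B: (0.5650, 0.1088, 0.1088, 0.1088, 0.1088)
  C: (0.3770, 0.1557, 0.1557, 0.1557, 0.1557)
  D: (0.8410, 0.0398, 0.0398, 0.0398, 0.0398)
A > C > B > D

Key insight: Entropy is maximized by uniform distributions and minimized by concentrated distributions.

Entropies:
  H(A) = 2.3219 bits
  H(B) = 1.8578 bits
  H(C) = 2.2019 bits
  H(D) = 0.9499 bits

Ranking: A > C > B > D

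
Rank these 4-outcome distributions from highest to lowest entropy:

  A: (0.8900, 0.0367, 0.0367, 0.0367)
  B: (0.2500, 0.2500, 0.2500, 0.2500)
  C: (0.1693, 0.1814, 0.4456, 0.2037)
B > C > A

Key insight: Entropy is maximized by uniform distributions and minimized by concentrated distributions.

- Uniform distributions have maximum entropy log₂(4) = 2.0000 bits
- The more "peaked" or concentrated a distribution, the lower its entropy

Entropies:
  H(A) = 0.6743 bits
  H(B) = 2.0000 bits
  H(C) = 1.8677 bits

Ranking: B > C > A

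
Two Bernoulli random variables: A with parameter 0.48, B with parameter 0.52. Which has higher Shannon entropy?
Equal

For binary distributions, entropy is maximized at p=0.5 and decreases as p moves toward 0 or 1.

H(A) = H(0.48) = 0.9988 bits
H(B) = H(0.52) = 0.9988 bits

Both distributions are equally far from uniform (|0.48-0.5| = |0.52-0.5|), so they have the same entropy.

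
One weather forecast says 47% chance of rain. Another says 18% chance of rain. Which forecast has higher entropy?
47% forecast

Treat each forecast as a Bernoulli distribution. Binary entropy is maximized at p=0.5 and falls off symmetrically toward 0 or 1. The 47% forecast is closer to 50%, so it is more uncertain. H(47%) ≈ 0.997 bits, H(18%) ≈ 0.680 bits.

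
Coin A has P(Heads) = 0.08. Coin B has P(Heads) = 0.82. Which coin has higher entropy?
B

For binary distributions, entropy is maximized at p=0.5 and decreases as p moves toward 0 or 1.

H(A) = H(0.08) = 0.4022 bits
H(B) = H(0.82) = 0.6801 bits

Distribution B (p=0.82) is closer to uniform (p=0.5), so it has higher entropy.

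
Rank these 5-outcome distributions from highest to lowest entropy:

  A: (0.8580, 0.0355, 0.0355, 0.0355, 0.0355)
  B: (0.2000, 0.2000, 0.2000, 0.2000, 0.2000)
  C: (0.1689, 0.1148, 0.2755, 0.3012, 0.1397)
B > C > A

Key insight: Entropy is maximized by uniform distributions and minimized by concentrated distributions.

- Uniform distributions have maximum entropy log₂(5) = 2.3219 bits
- The more "peaked" or concentrated a distribution, the lower its entropy

Entropies:
  H(A) = 0.8735 bits
  H(B) = 2.3219 bits
  H(C) = 2.2223 bits

Ranking: B > C > A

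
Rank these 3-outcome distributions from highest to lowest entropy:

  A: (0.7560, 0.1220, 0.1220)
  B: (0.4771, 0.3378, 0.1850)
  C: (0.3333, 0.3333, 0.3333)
C > B > A

Key insight: Entropy is maximized by uniform distributions and minimized by concentrated distributions.

- Uniform distributions have maximum entropy log₂(3) = 1.5850 bits
- The more "peaked" or concentrated a distribution, the lower its entropy

Entropies:
  H(A) = 1.0456 bits
  H(B) = 1.4887 bits
  H(C) = 1.5850 bits

Ranking: C > B > A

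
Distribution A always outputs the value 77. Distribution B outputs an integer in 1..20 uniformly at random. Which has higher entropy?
B

A is deterministic, so H(A) = 0. B is uniform over 20 outcomes, so H(B) = log₂(20) = 4.322 bits. Any distribution with genuine randomness has higher entropy than a deterministic one.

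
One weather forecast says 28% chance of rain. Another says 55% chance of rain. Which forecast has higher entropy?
55% forecast

Treat each forecast as a Bernoulli distribution. Binary entropy is maximized at p=0.5 and falls off symmetrically toward 0 or 1. The 55% forecast is closer to 50%, so it is more uncertain. H(28%) ≈ 0.855 bits, H(55%) ≈ 0.993 bits.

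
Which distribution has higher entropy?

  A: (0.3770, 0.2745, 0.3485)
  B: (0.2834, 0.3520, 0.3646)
B

Both distributions are close to uniform, making this a harder comparison.

H(A) = 1.5725 bits
H(B) = 1.5765 bits

The distribution closer to uniform has higher entropy.
Answer: B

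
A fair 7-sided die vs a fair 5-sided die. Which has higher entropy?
7-sided die

Both are uniform distributions; for uniform over n outcomes, H = log₂(n). H(7-sided) = log₂(7) = 2.807 bits and H(5-sided) = log₂(5) = 2.322 bits. More outcomes in a uniform distribution means higher entropy.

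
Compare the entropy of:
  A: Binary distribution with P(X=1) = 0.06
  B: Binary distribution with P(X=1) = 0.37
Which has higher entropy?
B

For binary distributions, entropy is maximized at p=0.5 and decreases as p moves toward 0 or 1.

H(A) = H(0.06) = 0.3274 bits
H(B) = H(0.37) = 0.9507 bits

Distribution B (p=0.37) is closer to uniform (p=0.5), so it has higher entropy.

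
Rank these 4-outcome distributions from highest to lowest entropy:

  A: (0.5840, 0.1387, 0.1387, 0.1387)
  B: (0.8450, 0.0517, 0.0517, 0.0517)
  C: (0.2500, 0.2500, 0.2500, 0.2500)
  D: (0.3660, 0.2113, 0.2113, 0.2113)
C > D > A > B

Key insight: Entropy is maximized by uniform distributions and minimized by concentrated distributions.

Entropies:
  H(A) = 1.6389 bits
  H(B) = 0.8679 bits
  H(C) = 2.0000 bits
  H(D) = 1.9524 bits

Ranking: C > D > A > B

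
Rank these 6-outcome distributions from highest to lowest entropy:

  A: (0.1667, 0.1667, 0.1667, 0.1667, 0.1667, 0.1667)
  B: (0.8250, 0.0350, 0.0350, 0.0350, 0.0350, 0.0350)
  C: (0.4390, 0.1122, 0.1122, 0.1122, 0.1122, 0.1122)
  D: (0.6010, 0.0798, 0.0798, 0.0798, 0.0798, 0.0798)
A > C > D > B

Key insight: Entropy is maximized by uniform distributions and minimized by concentrated distributions.

Entropies:
  H(A) = 2.5850 bits
  H(B) = 1.0754 bits
  H(C) = 2.2918 bits
  H(D) = 1.8968 bits

Ranking: A > C > D > B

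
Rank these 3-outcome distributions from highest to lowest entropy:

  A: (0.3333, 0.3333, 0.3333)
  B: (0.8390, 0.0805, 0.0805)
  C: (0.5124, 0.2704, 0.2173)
A > C > B

Key insight: Entropy is maximized by uniform distributions and minimized by concentrated distributions.

- Uniform distributions have maximum entropy log₂(3) = 1.5850 bits
- The more "peaked" or concentrated a distribution, the lower its entropy

Entropies:
  H(A) = 1.5850 bits
  H(B) = 0.7977 bits
  H(C) = 1.4830 bits

Ranking: A > C > B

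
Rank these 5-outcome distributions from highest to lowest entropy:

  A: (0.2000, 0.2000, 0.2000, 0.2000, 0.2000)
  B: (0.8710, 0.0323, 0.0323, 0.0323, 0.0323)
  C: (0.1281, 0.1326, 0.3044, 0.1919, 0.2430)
A > C > B

Key insight: Entropy is maximized by uniform distributions and minimized by concentrated distributions.

- Uniform distributions have maximum entropy log₂(5) = 2.3219 bits
- The more "peaked" or concentrated a distribution, the lower its entropy

Entropies:
  H(A) = 2.3219 bits
  H(B) = 0.8127 bits
  H(C) = 2.2416 bits

Ranking: A > C > B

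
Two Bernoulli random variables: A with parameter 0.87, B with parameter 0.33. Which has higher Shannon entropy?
B

For binary distributions, entropy is maximized at p=0.5 and decreases as p moves toward 0 or 1.

H(A) = H(0.87) = 0.5574 bits
H(B) = H(0.33) = 0.9149 bits

Distribution B (p=0.33) is closer to uniform (p=0.5), so it has higher entropy.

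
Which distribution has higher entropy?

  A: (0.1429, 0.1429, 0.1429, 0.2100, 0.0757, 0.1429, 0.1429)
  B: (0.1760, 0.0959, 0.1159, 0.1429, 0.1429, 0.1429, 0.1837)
B

Both distributions are close to uniform, making this a harder comparison.

H(A) = 2.7600 bits
H(B) = 2.7779 bits

The distribution closer to uniform has higher entropy.
Answer: B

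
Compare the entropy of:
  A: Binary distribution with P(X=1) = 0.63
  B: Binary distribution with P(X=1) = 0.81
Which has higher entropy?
A

For binary distributions, entropy is maximized at p=0.5 and decreases as p moves toward 0 or 1.

H(A) = H(0.63) = 0.9507 bits
H(B) = H(0.81) = 0.7015 bits

Distribution A (p=0.63) is closer to uniform (p=0.5), so it has higher entropy.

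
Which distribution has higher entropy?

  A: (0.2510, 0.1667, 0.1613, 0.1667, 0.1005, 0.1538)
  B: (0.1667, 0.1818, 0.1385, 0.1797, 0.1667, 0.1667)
B

Both distributions are close to uniform, making this a harder comparison.

H(A) = 2.5354 bits
H(B) = 2.5796 bits

The distribution closer to uniform has higher entropy.
Answer: B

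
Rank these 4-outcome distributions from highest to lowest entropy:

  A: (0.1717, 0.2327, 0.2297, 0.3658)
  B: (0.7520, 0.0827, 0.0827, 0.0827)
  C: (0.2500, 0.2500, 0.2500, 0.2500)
C > A > B

Key insight: Entropy is maximized by uniform distributions and minimized by concentrated distributions.

- Uniform distributions have maximum entropy log₂(4) = 2.0000 bits
- The more "peaked" or concentrated a distribution, the lower its entropy

Entropies:
  H(A) = 1.9442 bits
  H(B) = 1.2012 bits
  H(C) = 2.0000 bits

Ranking: C > A > B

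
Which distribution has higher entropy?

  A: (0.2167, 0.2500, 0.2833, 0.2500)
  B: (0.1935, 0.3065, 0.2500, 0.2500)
A

Both distributions are close to uniform, making this a harder comparison.

H(A) = 1.9936 bits
H(B) = 1.9814 bits

The distribution closer to uniform has higher entropy.
Answer: A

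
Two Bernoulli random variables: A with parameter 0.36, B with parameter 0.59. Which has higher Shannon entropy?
B

For binary distributions, entropy is maximized at p=0.5 and decreases as p moves toward 0 or 1.

H(A) = H(0.36) = 0.9427 bits
H(B) = H(0.59) = 0.9765 bits

Distribution B (p=0.59) is closer to uniform (p=0.5), so it has higher entropy.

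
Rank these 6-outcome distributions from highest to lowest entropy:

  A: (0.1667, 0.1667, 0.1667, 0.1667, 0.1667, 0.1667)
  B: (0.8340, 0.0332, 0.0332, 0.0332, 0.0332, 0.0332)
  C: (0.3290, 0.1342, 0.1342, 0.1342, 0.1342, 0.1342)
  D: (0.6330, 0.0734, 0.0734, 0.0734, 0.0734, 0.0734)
A > C > D > B

Key insight: Entropy is maximized by uniform distributions and minimized by concentrated distributions.

Entropies:
  H(A) = 2.5850 bits
  H(B) = 1.0339 bits
  H(C) = 2.4719 bits
  H(D) = 1.8005 bits

Ranking: A > C > D > B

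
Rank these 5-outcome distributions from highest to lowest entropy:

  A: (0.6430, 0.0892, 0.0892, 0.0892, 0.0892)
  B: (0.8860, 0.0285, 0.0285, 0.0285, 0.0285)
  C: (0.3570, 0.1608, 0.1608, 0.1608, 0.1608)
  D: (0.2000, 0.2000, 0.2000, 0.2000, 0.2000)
D > C > A > B

Key insight: Entropy is maximized by uniform distributions and minimized by concentrated distributions.

Entropies:
  H(A) = 1.6542 bits
  H(B) = 0.7399 bits
  H(C) = 2.2262 bits
  H(D) = 2.3219 bits

Ranking: D > C > A > B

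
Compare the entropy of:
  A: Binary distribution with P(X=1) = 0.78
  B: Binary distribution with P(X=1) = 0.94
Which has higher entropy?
A

For binary distributions, entropy is maximized at p=0.5 and decreases as p moves toward 0 or 1.

H(A) = H(0.78) = 0.7602 bits
H(B) = H(0.94) = 0.3274 bits

Distribution A (p=0.78) is closer to uniform (p=0.5), so it has higher entropy.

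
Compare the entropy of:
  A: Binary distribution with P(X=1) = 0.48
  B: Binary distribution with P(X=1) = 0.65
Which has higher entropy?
A

For binary distributions, entropy is maximized at p=0.5 and decreases as p moves toward 0 or 1.

H(A) = H(0.48) = 0.9988 bits
H(B) = H(0.65) = 0.9341 bits

Distribution A (p=0.48) is closer to uniform (p=0.5), so it has higher entropy.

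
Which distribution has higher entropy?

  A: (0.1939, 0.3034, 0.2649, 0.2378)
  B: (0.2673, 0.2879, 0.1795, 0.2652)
A

Both distributions are close to uniform, making this a harder comparison.

H(A) = 1.9814 bits
H(B) = 1.9787 bits

The distribution closer to uniform has higher entropy.
Answer: A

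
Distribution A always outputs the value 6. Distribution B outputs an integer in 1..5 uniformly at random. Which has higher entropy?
B

A is deterministic, so H(A) = 0. B is uniform over 5 outcomes, so H(B) = log₂(5) = 2.322 bits. Any distribution with genuine randomness has higher entropy than a deterministic one.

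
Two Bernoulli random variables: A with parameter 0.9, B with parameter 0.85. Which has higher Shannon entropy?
B

For binary distributions, entropy is maximized at p=0.5 and decreases as p moves toward 0 or 1.

H(A) = H(0.9) = 0.4690 bits
H(B) = H(0.85) = 0.6098 bits

Distribution B (p=0.85) is closer to uniform (p=0.5), so it has higher entropy.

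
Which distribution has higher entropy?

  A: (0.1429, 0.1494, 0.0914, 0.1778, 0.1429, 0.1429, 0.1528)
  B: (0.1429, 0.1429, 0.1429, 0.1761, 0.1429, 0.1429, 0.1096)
B

Both distributions are close to uniform, making this a harder comparison.

H(A) = 2.7856 bits
H(B) = 2.7961 bits

The distribution closer to uniform has higher entropy.
Answer: B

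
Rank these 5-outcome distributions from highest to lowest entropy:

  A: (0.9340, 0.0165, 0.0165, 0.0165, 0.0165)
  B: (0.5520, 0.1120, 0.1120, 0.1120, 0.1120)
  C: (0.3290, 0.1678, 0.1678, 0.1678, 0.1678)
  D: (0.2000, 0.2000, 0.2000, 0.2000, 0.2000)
D > C > B > A

Key insight: Entropy is maximized by uniform distributions and minimized by concentrated distributions.

Entropies:
  H(A) = 0.4828 bits
  H(B) = 1.8882 bits
  H(C) = 2.2559 bits
  H(D) = 2.3219 bits

Ranking: D > C > B > A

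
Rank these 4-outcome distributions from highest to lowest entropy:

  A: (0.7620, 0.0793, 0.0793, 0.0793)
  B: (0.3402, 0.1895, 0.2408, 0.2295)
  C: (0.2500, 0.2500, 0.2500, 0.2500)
C > B > A

Key insight: Entropy is maximized by uniform distributions and minimized by concentrated distributions.

- Uniform distributions have maximum entropy log₂(4) = 2.0000 bits
- The more "peaked" or concentrated a distribution, the lower its entropy

Entropies:
  H(A) = 1.1689 bits
  H(B) = 1.9659 bits
  H(C) = 2.0000 bits

Ranking: C > B > A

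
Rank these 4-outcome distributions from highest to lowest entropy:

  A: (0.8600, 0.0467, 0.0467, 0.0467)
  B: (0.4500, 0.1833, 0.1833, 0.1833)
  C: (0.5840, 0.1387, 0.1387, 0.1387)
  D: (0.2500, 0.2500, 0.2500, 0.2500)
D > B > C > A

Key insight: Entropy is maximized by uniform distributions and minimized by concentrated distributions.

Entropies:
  H(A) = 0.8061 bits
  H(B) = 1.8645 bits
  H(C) = 1.6389 bits
  H(D) = 2.0000 bits

Ranking: D > B > C > A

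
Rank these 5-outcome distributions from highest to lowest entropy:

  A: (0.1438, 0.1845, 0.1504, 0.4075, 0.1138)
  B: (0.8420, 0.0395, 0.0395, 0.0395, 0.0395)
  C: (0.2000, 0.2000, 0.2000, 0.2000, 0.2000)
C > A > B

Key insight: Entropy is maximized by uniform distributions and minimized by concentrated distributions.

- Uniform distributions have maximum entropy log₂(5) = 2.3219 bits
- The more "peaked" or concentrated a distribution, the lower its entropy

Entropies:
  H(A) = 2.1478 bits
  H(B) = 0.9455 bits
  H(C) = 2.3219 bits

Ranking: C > A > B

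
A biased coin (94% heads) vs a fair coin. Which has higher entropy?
Fair coin

The fair coin is uniform (p=0.5), maximizing binary entropy at 1 bit. The biased coin has H(0.94) ≈ 0.327 bits — its outcome is more predictable, so its entropy is lower.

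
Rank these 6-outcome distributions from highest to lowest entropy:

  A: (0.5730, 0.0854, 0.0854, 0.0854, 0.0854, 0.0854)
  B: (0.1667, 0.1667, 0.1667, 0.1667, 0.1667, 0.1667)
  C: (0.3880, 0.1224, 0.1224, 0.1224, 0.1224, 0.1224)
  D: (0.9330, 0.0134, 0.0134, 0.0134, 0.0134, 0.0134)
B > C > A > D

Key insight: Entropy is maximized by uniform distributions and minimized by concentrated distributions.

Entropies:
  H(A) = 1.9760 bits
  H(B) = 2.5850 bits
  H(C) = 2.3845 bits
  H(D) = 0.5102 bits

Ranking: B > C > A > D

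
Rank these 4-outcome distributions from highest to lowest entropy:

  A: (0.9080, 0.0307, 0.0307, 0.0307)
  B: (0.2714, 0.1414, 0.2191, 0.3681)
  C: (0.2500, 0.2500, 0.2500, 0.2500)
C > B > A

Key insight: Entropy is maximized by uniform distributions and minimized by concentrated distributions.

- Uniform distributions have maximum entropy log₂(4) = 2.0000 bits
- The more "peaked" or concentrated a distribution, the lower its entropy

Entropies:
  H(A) = 0.5889 bits
  H(B) = 1.9203 bits
  H(C) = 2.0000 bits

Ranking: C > B > A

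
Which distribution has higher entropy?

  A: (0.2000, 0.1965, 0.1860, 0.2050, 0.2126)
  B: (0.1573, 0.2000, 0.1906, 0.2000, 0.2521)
A

Both distributions are close to uniform, making this a harder comparison.

H(A) = 2.3205 bits
H(B) = 2.3055 bits

The distribution closer to uniform has higher entropy.
Answer: A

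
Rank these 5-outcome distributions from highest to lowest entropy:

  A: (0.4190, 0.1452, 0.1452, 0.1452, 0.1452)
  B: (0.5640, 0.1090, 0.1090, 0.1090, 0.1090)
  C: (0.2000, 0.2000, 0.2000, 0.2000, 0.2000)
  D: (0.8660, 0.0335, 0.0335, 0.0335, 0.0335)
C > A > B > D

Key insight: Entropy is maximized by uniform distributions and minimized by concentrated distributions.

Entropies:
  H(A) = 2.1430 bits
  H(B) = 1.8601 bits
  H(C) = 2.3219 bits
  H(D) = 0.8363 bits

Ranking: C > A > B > D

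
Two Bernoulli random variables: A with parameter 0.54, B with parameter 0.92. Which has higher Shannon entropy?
A

For binary distributions, entropy is maximized at p=0.5 and decreases as p moves toward 0 or 1.

H(A) = H(0.54) = 0.9954 bits
H(B) = H(0.92) = 0.4022 bits

Distribution A (p=0.54) is closer to uniform (p=0.5), so it has higher entropy.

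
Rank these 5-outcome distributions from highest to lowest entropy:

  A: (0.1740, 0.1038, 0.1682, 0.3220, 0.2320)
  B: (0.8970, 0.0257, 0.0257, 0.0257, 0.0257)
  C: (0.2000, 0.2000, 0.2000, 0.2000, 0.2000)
C > A > B

Key insight: Entropy is maximized by uniform distributions and minimized by concentrated distributions.

- Uniform distributions have maximum entropy log₂(5) = 2.3219 bits
- The more "peaked" or concentrated a distribution, the lower its entropy

Entropies:
  H(A) = 2.2262 bits
  H(B) = 0.6844 bits
  H(C) = 2.3219 bits

Ranking: C > A > B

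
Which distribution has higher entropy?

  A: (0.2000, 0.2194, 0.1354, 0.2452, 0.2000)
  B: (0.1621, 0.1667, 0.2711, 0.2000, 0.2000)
A

Both distributions are close to uniform, making this a harder comparison.

H(A) = 2.2968 bits
H(B) = 2.2958 bits

The distribution closer to uniform has higher entropy.
Answer: A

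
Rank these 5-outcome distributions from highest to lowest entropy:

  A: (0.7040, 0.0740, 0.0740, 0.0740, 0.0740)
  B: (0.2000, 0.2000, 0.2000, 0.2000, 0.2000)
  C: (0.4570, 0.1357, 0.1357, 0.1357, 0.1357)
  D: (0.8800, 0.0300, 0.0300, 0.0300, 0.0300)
B > C > A > D

Key insight: Entropy is maximized by uniform distributions and minimized by concentrated distributions.

Entropies:
  H(A) = 1.4683 bits
  H(B) = 2.3219 bits
  H(C) = 2.0807 bits
  H(D) = 0.7694 bits

Ranking: B > C > A > D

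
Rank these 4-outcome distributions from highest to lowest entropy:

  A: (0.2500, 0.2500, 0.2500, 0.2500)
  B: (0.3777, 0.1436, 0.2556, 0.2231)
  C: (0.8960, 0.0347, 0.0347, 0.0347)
A > B > C

Key insight: Entropy is maximized by uniform distributions and minimized by concentrated distributions.

- Uniform distributions have maximum entropy log₂(4) = 2.0000 bits
- The more "peaked" or concentrated a distribution, the lower its entropy

Entropies:
  H(A) = 2.0000 bits
  H(B) = 1.9184 bits
  H(C) = 0.6464 bits

Ranking: A > B > C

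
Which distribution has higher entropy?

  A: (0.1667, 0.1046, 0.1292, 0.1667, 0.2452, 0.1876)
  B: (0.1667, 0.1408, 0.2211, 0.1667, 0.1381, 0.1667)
B

Both distributions are close to uniform, making this a harder comparison.

H(A) = 2.5340 bits
H(B) = 2.5666 bits

The distribution closer to uniform has higher entropy.
Answer: B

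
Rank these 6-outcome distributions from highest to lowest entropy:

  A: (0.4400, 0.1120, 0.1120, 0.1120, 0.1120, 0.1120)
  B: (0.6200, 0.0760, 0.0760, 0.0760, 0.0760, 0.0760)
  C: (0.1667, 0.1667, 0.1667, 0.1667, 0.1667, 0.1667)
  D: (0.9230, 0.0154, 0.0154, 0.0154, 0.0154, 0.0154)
C > A > B > D

Key insight: Entropy is maximized by uniform distributions and minimized by concentrated distributions.

Entropies:
  H(A) = 2.2899 bits
  H(B) = 1.8404 bits
  H(C) = 2.5850 bits
  H(D) = 0.5703 bits

Ranking: C > A > B > D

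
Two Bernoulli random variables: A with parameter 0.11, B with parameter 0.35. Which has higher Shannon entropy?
B

For binary distributions, entropy is maximized at p=0.5 and decreases as p moves toward 0 or 1.

H(A) = H(0.11) = 0.4999 bits
H(B) = H(0.35) = 0.9341 bits

Distribution B (p=0.35) is closer to uniform (p=0.5), so it has higher entropy.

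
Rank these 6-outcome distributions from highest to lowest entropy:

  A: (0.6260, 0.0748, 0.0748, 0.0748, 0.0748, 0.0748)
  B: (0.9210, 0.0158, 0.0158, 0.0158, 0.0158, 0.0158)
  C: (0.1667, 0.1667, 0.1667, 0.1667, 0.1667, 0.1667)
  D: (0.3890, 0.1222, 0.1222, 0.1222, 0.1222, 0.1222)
C > D > A > B

Key insight: Entropy is maximized by uniform distributions and minimized by concentrated distributions.

Entropies:
  H(A) = 1.8221 bits
  H(B) = 0.5821 bits
  H(C) = 2.5850 bits
  H(D) = 2.3828 bits

Ranking: C > D > A > B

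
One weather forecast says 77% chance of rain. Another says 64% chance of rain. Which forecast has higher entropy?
64% forecast

Treat each forecast as a Bernoulli distribution. Binary entropy is maximized at p=0.5 and falls off symmetrically toward 0 or 1. The 64% forecast is closer to 50%, so it is more uncertain. H(77%) ≈ 0.778 bits, H(64%) ≈ 0.943 bits.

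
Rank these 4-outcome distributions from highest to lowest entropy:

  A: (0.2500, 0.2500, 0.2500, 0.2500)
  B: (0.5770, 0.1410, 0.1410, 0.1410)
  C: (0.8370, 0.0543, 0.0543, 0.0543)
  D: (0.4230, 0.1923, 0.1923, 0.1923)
A > D > B > C

Key insight: Entropy is maximized by uniform distributions and minimized by concentrated distributions.

Entropies:
  H(A) = 2.0000 bits
  H(B) = 1.6533 bits
  H(C) = 0.8998 bits
  H(D) = 1.8973 bits

Ranking: A > D > B > C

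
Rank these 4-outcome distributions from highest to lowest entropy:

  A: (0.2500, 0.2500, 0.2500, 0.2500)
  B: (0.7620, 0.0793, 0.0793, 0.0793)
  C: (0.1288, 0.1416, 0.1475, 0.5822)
A > C > B

Key insight: Entropy is maximized by uniform distributions and minimized by concentrated distributions.

- Uniform distributions have maximum entropy log₂(4) = 2.0000 bits
- The more "peaked" or concentrated a distribution, the lower its entropy

Entropies:
  H(A) = 2.0000 bits
  H(B) = 1.1689 bits
  H(C) = 1.6417 bits

Ranking: A > C > B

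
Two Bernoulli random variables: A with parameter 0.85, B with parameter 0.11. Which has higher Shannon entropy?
A

For binary distributions, entropy is maximized at p=0.5 and decreases as p moves toward 0 or 1.

H(A) = H(0.85) = 0.6098 bits
H(B) = H(0.11) = 0.4999 bits

Distribution A (p=0.85) is closer to uniform (p=0.5), so it has higher entropy.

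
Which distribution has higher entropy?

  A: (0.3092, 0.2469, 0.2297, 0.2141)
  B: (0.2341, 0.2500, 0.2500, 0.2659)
B

Both distributions are close to uniform, making this a harder comparison.

H(A) = 1.9855 bits
H(B) = 1.9985 bits

The distribution closer to uniform has higher entropy.
Answer: B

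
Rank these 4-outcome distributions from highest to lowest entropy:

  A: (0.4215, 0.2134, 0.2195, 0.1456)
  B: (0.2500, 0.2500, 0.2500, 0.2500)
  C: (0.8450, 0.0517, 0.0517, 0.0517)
B > A > C

Key insight: Entropy is maximized by uniform distributions and minimized by concentrated distributions.

- Uniform distributions have maximum entropy log₂(4) = 2.0000 bits
- The more "peaked" or concentrated a distribution, the lower its entropy

Entropies:
  H(A) = 1.8859 bits
  H(B) = 2.0000 bits
  H(C) = 0.8679 bits

Ranking: B > A > C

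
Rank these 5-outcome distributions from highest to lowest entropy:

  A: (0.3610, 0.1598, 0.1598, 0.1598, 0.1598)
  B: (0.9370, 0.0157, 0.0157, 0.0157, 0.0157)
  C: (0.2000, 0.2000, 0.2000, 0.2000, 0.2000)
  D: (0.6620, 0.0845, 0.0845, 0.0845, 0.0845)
C > A > D > B

Key insight: Entropy is maximized by uniform distributions and minimized by concentrated distributions.

Entropies:
  H(A) = 2.2215 bits
  H(B) = 0.4652 bits
  H(C) = 2.3219 bits
  H(D) = 1.5989 bits

Ranking: C > A > D > B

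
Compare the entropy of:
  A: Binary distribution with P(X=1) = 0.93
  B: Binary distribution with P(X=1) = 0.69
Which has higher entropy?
B

For binary distributions, entropy is maximized at p=0.5 and decreases as p moves toward 0 or 1.

H(A) = H(0.93) = 0.3659 bits
H(B) = H(0.69) = 0.8932 bits

Distribution B (p=0.69) is closer to uniform (p=0.5), so it has higher entropy.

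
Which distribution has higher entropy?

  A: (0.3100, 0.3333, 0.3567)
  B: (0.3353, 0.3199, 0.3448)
B

Both distributions are close to uniform, making this a harder comparison.

H(A) = 1.5826 bits
H(B) = 1.5843 bits

The distribution closer to uniform has higher entropy.
Answer: B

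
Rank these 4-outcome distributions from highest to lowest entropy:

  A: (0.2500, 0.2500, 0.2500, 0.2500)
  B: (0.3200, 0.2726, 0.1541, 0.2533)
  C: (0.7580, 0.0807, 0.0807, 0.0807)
A > B > C

Key insight: Entropy is maximized by uniform distributions and minimized by concentrated distributions.

- Uniform distributions have maximum entropy log₂(4) = 2.0000 bits
- The more "peaked" or concentrated a distribution, the lower its entropy

Entropies:
  H(A) = 2.0000 bits
  H(B) = 1.9548 bits
  H(C) = 1.1819 bits

Ranking: A > B > C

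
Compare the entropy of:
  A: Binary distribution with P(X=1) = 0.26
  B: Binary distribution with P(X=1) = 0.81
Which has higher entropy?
A

For binary distributions, entropy is maximized at p=0.5 and decreases as p moves toward 0 or 1.

H(A) = H(0.26) = 0.8267 bits
H(B) = H(0.81) = 0.7015 bits

Distribution A (p=0.26) is closer to uniform (p=0.5), so it has higher entropy.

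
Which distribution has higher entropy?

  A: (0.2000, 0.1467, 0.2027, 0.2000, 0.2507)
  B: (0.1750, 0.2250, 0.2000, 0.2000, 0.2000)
B

Both distributions are close to uniform, making this a harder comparison.

H(A) = 2.3020 bits
H(B) = 2.3174 bits

The distribution closer to uniform has higher entropy.
Answer: B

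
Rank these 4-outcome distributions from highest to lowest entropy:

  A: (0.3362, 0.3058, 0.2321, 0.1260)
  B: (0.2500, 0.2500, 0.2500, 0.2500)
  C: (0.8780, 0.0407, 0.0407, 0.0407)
B > A > C

Key insight: Entropy is maximized by uniform distributions and minimized by concentrated distributions.

- Uniform distributions have maximum entropy log₂(4) = 2.0000 bits
- The more "peaked" or concentrated a distribution, the lower its entropy

Entropies:
  H(A) = 1.9170 bits
  H(B) = 2.0000 bits
  H(C) = 0.7284 bits

Ranking: B > A > C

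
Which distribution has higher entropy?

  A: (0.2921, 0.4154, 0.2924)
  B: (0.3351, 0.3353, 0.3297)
B

Both distributions are close to uniform, making this a harder comparison.

H(A) = 1.5638 bits
H(B) = 1.5849 bits

The distribution closer to uniform has higher entropy.
Answer: B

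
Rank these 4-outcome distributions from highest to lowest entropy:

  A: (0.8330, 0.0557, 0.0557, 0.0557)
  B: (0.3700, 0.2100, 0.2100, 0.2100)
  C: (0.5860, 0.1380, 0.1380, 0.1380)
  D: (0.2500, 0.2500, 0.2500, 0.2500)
D > B > C > A

Key insight: Entropy is maximized by uniform distributions and minimized by concentrated distributions.

Entropies:
  H(A) = 0.9155 bits
  H(B) = 1.9492 bits
  H(C) = 1.6347 bits
  H(D) = 2.0000 bits

Ranking: D > B > C > A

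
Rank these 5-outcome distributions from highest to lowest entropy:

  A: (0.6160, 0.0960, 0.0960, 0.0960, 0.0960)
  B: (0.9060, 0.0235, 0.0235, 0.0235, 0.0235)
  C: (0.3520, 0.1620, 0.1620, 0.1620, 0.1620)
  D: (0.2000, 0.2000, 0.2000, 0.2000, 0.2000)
D > C > A > B

Key insight: Entropy is maximized by uniform distributions and minimized by concentrated distributions.

Entropies:
  H(A) = 1.7288 bits
  H(B) = 0.6377 bits
  H(C) = 2.2318 bits
  H(D) = 2.3219 bits

Ranking: D > C > A > B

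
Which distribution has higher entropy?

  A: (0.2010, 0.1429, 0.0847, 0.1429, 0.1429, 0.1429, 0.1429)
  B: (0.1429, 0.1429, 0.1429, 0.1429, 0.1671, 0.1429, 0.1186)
B

Both distributions are close to uniform, making this a harder comparison.

H(A) = 2.7722 bits
H(B) = 2.8014 bits

The distribution closer to uniform has higher entropy.
Answer: B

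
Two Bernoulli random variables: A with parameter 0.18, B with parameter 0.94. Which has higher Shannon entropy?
A

For binary distributions, entropy is maximized at p=0.5 and decreases as p moves toward 0 or 1.

H(A) = H(0.18) = 0.6801 bits
H(B) = H(0.94) = 0.3274 bits

Distribution A (p=0.18) is closer to uniform (p=0.5), so it has higher entropy.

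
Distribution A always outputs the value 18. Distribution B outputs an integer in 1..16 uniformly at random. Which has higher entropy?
B

A is deterministic, so H(A) = 0. B is uniform over 16 outcomes, so H(B) = log₂(16) = 4.000 bits. Any distribution with genuine randomness has higher entropy than a deterministic one.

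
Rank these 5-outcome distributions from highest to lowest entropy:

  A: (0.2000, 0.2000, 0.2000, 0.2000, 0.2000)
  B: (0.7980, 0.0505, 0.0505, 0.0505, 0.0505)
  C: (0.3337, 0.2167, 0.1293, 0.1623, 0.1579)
A > C > B

Key insight: Entropy is maximized by uniform distributions and minimized by concentrated distributions.

- Uniform distributions have maximum entropy log₂(5) = 2.3219 bits
- The more "peaked" or concentrated a distribution, the lower its entropy

Entropies:
  H(A) = 2.3219 bits
  H(B) = 1.1299 bits
  H(C) = 2.2344 bits

Ranking: A > C > B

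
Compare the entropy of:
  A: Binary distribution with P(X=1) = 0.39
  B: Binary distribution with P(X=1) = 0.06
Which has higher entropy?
A

For binary distributions, entropy is maximized at p=0.5 and decreases as p moves toward 0 or 1.

H(A) = H(0.39) = 0.9648 bits
H(B) = H(0.06) = 0.3274 bits

Distribution A (p=0.39) is closer to uniform (p=0.5), so it has higher entropy.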